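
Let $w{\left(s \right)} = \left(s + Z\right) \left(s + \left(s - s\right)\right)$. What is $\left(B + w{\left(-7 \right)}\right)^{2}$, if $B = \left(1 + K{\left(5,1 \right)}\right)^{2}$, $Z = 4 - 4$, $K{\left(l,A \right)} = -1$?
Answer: $2401$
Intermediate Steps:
$Z = 0$
$w{\left(s \right)} = s^{2}$ ($w{\left(s \right)} = \left(s + 0\right) \left(s + \left(s - s\right)\right) = s \left(s + 0\right) = s s = s^{2}$)
$B = 0$ ($B = \left(1 - 1\right)^{2} = 0^{2} = 0$)
$\left(B + w{\left(-7 \right)}\right)^{2} = \left(0 + \left(-7\right)^{2}\right)^{2} = \left(0 + 49\right)^{2} = 49^{2} = 2401$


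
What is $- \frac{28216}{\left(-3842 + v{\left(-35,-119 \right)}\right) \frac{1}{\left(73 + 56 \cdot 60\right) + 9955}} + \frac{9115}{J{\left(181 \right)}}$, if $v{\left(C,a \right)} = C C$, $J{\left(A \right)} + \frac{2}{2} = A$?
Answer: $\frac{13603979879}{94212} \approx 1.444 \cdot 10^{5}$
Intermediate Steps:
$J{\left(A \right)} = -1 + A$
$v{\left(C,a \right)} = C^{2}$
$- \frac{28216}{\left(-3842 + v{\left(-35,-119 \right)}\right) \frac{1}{\left(73 + 56 \cdot 60\right) + 9955}} + \frac{9115}{J{\left(181 \right)}} = - \frac{28216}{\left(-3842 + \left(-35\right)^{2}\right) \frac{1}{\left(73 + 56 \cdot 60\right) + 9955}} + \frac{9115}{-1 + 181} = - \frac{28216}{\left(-3842 + 1225\right) \frac{1}{\left(73 + 3360\right) + 9955}} + \frac{9115}{180} = - \frac{28216}{\left(-2617\right) \frac{1}{3433 + 9955}} + 9115 \cdot \frac{1}{180} = - \frac{28216}{\left(-2617\right) \frac{1}{13388}} + \frac{1823}{36} = - \frac{28216}{- \frac{2617}{13388}} + \frac{1823}{36} = \left(-28216\right) \left(- \frac{13388}{2617}\right) + \frac{1823}{36} = \frac{377755808}{2617} + \frac{1823}{36} = \frac{13603979879}{94212}$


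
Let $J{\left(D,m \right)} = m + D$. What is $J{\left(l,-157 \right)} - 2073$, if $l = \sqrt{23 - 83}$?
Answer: $-2230 + 2 i \sqrt{15} \approx -2230.0 + 7.746 i$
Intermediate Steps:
$l = 2 i \sqrt{15}$ ($l = \sqrt{-60} = 2 i \sqrt{15} \approx 7.746 i$)
$J{\left(D,m \right)} = D + m$
$J{\left(l,-157 \right)} - 2073 = \left(2 i \sqrt{15} - 157\right) - 2073 = \left(-157 + 2 i \sqrt{15}\right) - 2073 = -2230 + 2 i \sqrt{15}$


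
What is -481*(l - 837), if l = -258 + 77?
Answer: 489658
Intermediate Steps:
l = -181
-481*(l - 837) = -481*(-181 - 837) = -481*(-1018) = 489658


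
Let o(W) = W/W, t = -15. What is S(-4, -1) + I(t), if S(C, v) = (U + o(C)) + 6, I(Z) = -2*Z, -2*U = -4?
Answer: 39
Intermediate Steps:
U = 2 (U = -½*(-4) = 2)
o(W) = 1
S(C, v) = 9 (S(C, v) = (2 + 1) + 6 = 3 + 6 = 9)
S(-4, -1) + I(t) = 9 - 2*(-15) = 9 + 30 = 39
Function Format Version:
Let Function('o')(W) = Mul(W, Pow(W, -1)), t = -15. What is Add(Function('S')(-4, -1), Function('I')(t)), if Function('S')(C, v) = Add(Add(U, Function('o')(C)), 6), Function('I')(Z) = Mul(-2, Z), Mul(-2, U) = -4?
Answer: 39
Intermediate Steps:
U = 2 (U = Mul(Rational(-1, 2), -4) = 2)
Function('o')(W) = 1
Function('S')(C, v) = 9 (Function('S')(C, v) = Add(Add(2, 1), 6) = Add(3, 6) = 9)
Add(Function('S')(-4, -1), Function('I')(t)) = Add(9, Mul(-2, -15)) = Add(9, 30) = 39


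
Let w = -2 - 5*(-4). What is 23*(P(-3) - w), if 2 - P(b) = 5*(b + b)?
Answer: 322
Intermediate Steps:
P(b) = 2 - 10*b (P(b) = 2 - 5*(b + b) = 2 - 5*2*b = 2 - 10*b)
w = 18 (w = -2 + 20 = 18)
23*(P(-3) - w) = 23*((2 - 10*(-3)) - 1*18) = 23*((2 + 30) - 18) = 23*(32 - 18) = 23*14 = 322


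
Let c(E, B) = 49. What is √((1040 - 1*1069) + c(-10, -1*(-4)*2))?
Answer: 2*√5 ≈ 4.4721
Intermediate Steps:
√((1040 - 1*1069) + c(-10, -1*(-4)*2)) = √((1040 - 1*1069) + 49) = √((1040 - 1069) + 49) = √(-29 + 49) = √20 = 2*√5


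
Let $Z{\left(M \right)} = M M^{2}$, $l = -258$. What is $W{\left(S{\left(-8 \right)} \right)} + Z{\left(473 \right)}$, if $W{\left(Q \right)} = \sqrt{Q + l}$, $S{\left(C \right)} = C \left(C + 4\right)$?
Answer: $105823817 + i \sqrt{226} \approx 1.0582 \cdot 10^{8} + 15.033 i$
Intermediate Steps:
$S{\left(C \right)} = C \left(4 + C\right)$
$Z{\left(M \right)} = M^{3}$
$W{\left(Q \right)} = \sqrt{-258 + Q}$ ($W{\left(Q \right)} = \sqrt{Q - 258} = \sqrt{-258 + Q}$)
$W{\left(S{\left(-8 \right)} \right)} + Z{\left(473 \right)} = \sqrt{-258 - 8 \left(4 - 8\right)} + 473^{3} = \sqrt{-258 - -32} + 105823817 = \sqrt{-258 + 32} + 105823817 = \sqrt{-226} + 105823817 = i \sqrt{226} + 105823817 = 105823817 + i \sqrt{226}$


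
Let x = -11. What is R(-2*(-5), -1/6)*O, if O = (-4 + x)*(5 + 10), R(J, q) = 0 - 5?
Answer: 1125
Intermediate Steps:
R(J, q) = -5
O = -225 (O = (-4 - 11)*(5 + 10) = -15*15 = -225)
R(-2*(-5), -1/6)*O = -5*(-225) = 1125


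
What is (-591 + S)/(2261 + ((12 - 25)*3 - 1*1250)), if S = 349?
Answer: -121/486 ≈ -0.24897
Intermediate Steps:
(-591 + S)/(2261 + ((12 - 25)*3 - 1*1250)) = (-591 + 349)/(2261 + ((12 - 25)*3 - 1*1250)) = -242/(2261 + (-13*3 - 1250)) = -242/(2261 + (-39 - 1250)) = -242/(2261 - 1289) = -242/972 = -242*1/972 = -121/486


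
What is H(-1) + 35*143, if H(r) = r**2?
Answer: 5006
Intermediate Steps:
H(-1) + 35*143 = (-1)**2 + 35*143 = 1 + 5005 = 5006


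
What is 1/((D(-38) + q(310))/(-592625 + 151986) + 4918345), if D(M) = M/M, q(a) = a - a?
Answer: 440639/2167214622454 ≈ 2.0332e-7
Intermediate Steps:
q(a) = 0
D(M) = 1
1/((D(-38) + q(310))/(-592625 + 151986) + 4918345) = 1/((1 + 0)/(-592625 + 151986) + 4918345) = 1/(1/(-440639) + 4918345) = 1/(1*(-1/440639) + 4918345) = 1/(-1/440639 + 4918345) = 1/(2167214622454/440639) = 440639/2167214622454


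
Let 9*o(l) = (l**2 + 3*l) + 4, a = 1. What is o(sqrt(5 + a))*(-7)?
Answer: -70/9 - 7*sqrt(6)/3 ≈ -13.493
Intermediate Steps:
o(l) = 4/9 + l/3 + l**2/9 (o(l) = ((l**2 + 3*l) + 4)/9 = (4 + l**2 + 3*l)/9 = 4/9 + l/3 + l**2/9)
o(sqrt(5 + a))*(-7) = (4/9 + sqrt(5 + 1)/3 + (sqrt(5 + 1))**2/9)*(-7) = (4/9 + sqrt(6)/3 + (sqrt(6))**2/9)*(-7) = (4/9 + sqrt(6)/3 + (1/9)*6)*(-7) = (4/9 + sqrt(6)/3 + 2/3)*(-7) = (10/9 + sqrt(6)/3)*(-7) = -70/9 - 7*sqrt(6)/3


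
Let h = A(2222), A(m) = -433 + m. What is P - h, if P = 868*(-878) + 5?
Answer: -763888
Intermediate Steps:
P = -762099 (P = -762104 + 5 = -762099)
h = 1789 (h = -433 + 2222 = 1789)
P - h = -762099 - 1*1789 = -762099 - 1789 = -763888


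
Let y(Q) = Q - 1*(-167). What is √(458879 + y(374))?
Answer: 2*√114855 ≈ 677.81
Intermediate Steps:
y(Q) = 167 + Q (y(Q) = Q + 167 = 167 + Q)
√(458879 + y(374)) = √(458879 + (167 + 374)) = √(458879 + 541) = √459420 = 2*√114855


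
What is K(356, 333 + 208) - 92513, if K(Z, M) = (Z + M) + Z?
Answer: -91260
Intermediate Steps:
K(Z, M) = M + 2*Z (K(Z, M) = (M + Z) + Z = M + 2*Z)
K(356, 333 + 208) - 92513 = ((333 + 208) + 2*356) - 92513 = (541 + 712) - 92513 = 1253 - 92513 = -91260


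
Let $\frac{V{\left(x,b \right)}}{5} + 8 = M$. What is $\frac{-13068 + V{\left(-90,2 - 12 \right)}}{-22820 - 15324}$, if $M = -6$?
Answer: $\frac{6569}{19072} \approx 0.34443$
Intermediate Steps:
$V{\left(x,b \right)} = -70$ ($V{\left(x,b \right)} = -40 + 5 \left(-6\right) = -40 - 30 = -70$)
$\frac{-13068 + V{\left(-90,2 - 12 \right)}}{-22820 - 15324} = \frac{-13068 - 70}{-22820 - 15324} = - \frac{13138}{-38144} = \left(-13138\right) \left(- \frac{1}{38144}\right) = \frac{6569}{19072}$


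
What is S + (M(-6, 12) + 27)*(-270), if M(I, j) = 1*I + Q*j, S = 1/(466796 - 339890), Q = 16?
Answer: -7298364059/126906 ≈ -57510.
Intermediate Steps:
S = 1/126906 ≈ 7.8798e-6
M(I, j) = I + 16*j (M(I, j) = 1*I + 16*j = I + 16*j)
S + (M(-6, 12) + 27)*(-270) = 1/126906 + ((-6 + 16*12) + 27)*(-270) = 1/126906 + ((-6 + 192) + 27)*(-270) = 1/126906 + (186 + 27)*(-270) = 1/126906 + 213*(-270) = 1/126906 - 57510 = -7298364059/126906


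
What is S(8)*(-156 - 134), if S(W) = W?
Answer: -2320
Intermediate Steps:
S(8)*(-156 - 134) = 8*(-156 - 134) = 8*(-290) = -2320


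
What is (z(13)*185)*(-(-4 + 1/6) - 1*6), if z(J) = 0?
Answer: 0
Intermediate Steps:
(z(13)*185)*(-(-4 + 1/6) - 1*6) = (0*185)*(-(-4 + 1/6) - 1*6) = 0*(-(-4 + 1/6) - 6) = 0*(-1*(-23/6) - 6) = 0*(23/6 - 6) = 0*(-13/6) = 0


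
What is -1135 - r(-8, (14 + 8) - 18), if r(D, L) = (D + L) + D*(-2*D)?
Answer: -1003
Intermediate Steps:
r(D, L) = D + L - 2*D² (r(D, L) = (D + L) - 2*D² = D + L - 2*D²)
-1135 - r(-8, (14 + 8) - 18) = -1135 - (-8 + ((14 + 8) - 18) - 2*(-8)²) = -1135 - (-8 + (22 - 18) - 2*64) = -1135 - (-8 + 4 - 128) = -1135 - 1*(-132) = -1135 + 132 = -1003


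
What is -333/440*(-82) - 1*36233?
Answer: -7957607/220 ≈ -36171.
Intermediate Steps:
-333/440*(-82) - 1*36233 = -333*1/440*(-82) - 36233 = -333/440*(-82) - 36233 = 13653/220 - 36233 = -7957607/220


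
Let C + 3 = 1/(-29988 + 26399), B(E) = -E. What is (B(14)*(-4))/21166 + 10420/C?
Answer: -98944042759/28489436 ≈ -3473.0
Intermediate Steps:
C = -10768/3589 (C = -3 + 1/(-29988 + 26399) = -3 + 1/(-3589) = -3 - 1/3589 = -10768/3589 ≈ -3.0003)
(B(14)*(-4))/21166 + 10420/C = (-1*14*(-4))/21166 + 10420/(-10768/3589) = -14*(-4)*(1/21166) + 10420*(-3589/10768) = 56*(1/21166) - 9349345/2692 = 28/10583 - 9349345/2692 = -98944042759/28489436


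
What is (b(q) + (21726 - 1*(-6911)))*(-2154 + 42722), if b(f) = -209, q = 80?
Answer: 1153267104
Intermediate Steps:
(b(q) + (21726 - 1*(-6911)))*(-2154 + 42722) = (-209 + (21726 - 1*(-6911)))*(-2154 + 42722) = (-209 + (21726 + 6911))*40568 = (-209 + 28637)*40568 = 28428*40568 = 1153267104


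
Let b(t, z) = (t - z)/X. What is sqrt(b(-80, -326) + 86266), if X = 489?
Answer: 8*sqrt(35812730)/163 ≈ 293.71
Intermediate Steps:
b(t, z) = -z/489 + t/489 (b(t, z) = (t - z)/489 = (t - z)*(1/489) = -z/489 + t/489)
sqrt(b(-80, -326) + 86266) = sqrt((-1/489*(-326) + (1/489)*(-80)) + 86266) = sqrt((2/3 - 80/489) + 86266) = sqrt(82/163 + 86266) = sqrt(14061440/163) = 8*sqrt(35812730)/163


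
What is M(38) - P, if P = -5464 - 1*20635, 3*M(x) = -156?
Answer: 26047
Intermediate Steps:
M(x) = -52 (M(x) = (1/3)*(-156) = -52)
P = -26099 (P = -5464 - 20635 = -26099)
M(38) - P = -52 - 1*(-26099) = -52 + 26099 = 26047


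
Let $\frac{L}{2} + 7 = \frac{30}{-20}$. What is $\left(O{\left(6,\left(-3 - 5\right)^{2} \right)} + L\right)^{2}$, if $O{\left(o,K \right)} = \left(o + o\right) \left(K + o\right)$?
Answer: $677329$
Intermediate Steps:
$O{\left(o,K \right)} = 2 o \left(K + o\right)$
$L = -17$ ($L = -14 + 2 \frac{30}{-20} = -14 + 2 \cdot 30 \left(- \frac{1}{20}\right) = -14 + 2 \left(- \frac{3}{2}\right) = -14 - 3 = -17$)
$\left(O{\left(6,\left(-3 - 5\right)^{2} \right)} + L\right)^{2} = \left(2 \cdot 6 \left(\left(-3 - 5\right)^{2} + 6\right) - 17\right)^{2} = \left(2 \cdot 6 \left(\left(-8\right)^{2} + 6\right) - 17\right)^{2} = \left(2 \cdot 6 \left(64 + 6\right) - 17\right)^{2} = \left(2 \cdot 6 \cdot 70 - 17\right)^{2} = \left(840 - 17\right)^{2} = 823^{2} = 677329$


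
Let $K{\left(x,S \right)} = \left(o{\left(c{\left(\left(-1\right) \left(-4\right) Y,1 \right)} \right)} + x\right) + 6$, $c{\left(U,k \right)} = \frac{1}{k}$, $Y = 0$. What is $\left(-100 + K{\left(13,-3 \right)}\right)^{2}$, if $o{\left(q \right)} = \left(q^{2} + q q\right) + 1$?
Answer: $6084$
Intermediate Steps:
$o{\left(q \right)} = 1 + 2 q^{2}$ ($o{\left(q \right)} = \left(q^{2} + q^{2}\right) + 1 = 2 q^{2} + 1 = 1 + 2 q^{2}$)
$K{\left(x,S \right)} = 9 + x$ ($K{\left(x,S \right)} = \left(\left(1 + 2 \left(1^{-1}\right)^{2}\right) + x\right) + 6 = \left(\left(1 + 2 \cdot 1^{2}\right) + x\right) + 6 = \left(\left(1 + 2 \cdot 1\right) + x\right) + 6 = \left(\left(1 + 2\right) + x\right) + 6 = \left(3 + x\right) + 6 = 9 + x$)
$\left(-100 + K{\left(13,-3 \right)}\right)^{2} = \left(-100 + \left(9 + 13\right)\right)^{2} = \left(-100 + 22\right)^{2} = \left(-78\right)^{2} = 6084$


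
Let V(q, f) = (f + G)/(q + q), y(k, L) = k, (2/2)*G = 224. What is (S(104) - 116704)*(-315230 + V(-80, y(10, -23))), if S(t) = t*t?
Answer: 166896145506/5 ≈ 3.3379e+10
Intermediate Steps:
G = 224
S(t) = t²
V(q, f) = (224 + f)/(2*q) (V(q, f) = (f + 224)/(q + q) = (224 + f)/((2*q)) = (224 + f)*(1/(2*q)) = (224 + f)/(2*q))
(S(104) - 116704)*(-315230 + V(-80, y(10, -23))) = (104² - 116704)*(-315230 + (½)*(224 + 10)/(-80)) = (10816 - 116704)*(-315230 + (½)*(-1/80)*234) = -105888*(-315230 - 117/80) = -105888*(-25218517/80) = 166896145506/5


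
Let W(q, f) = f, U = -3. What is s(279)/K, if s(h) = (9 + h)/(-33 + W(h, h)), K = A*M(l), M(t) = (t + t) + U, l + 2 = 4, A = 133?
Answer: 48/5453 ≈ 0.0088025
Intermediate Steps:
l = 2 (l = -2 + 4 = 2)
M(t) = -3 + 2*t (M(t) = (t + t) - 3 = 2*t - 3 = -3 + 2*t)
K = 133 (K = 133*(-3 + 2*2) = 133*(-3 + 4) = 133*1 = 133)
s(h) = (9 + h)/(-33 + h)
s(279)/K = ((9 + 279)/(-33 + 279))/133 = (288/246)*(1/133) = ((1/246)*288)*(1/133) = (48/41)*(1/133) = 48/5453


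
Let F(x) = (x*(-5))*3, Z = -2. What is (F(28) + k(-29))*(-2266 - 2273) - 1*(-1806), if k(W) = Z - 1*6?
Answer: 1944498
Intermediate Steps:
F(x) = -15*x (F(x) = -5*x*3 = -15*x)
k(W) = -8 (k(W) = -2 - 1*6 = -2 - 6 = -8)
(F(28) + k(-29))*(-2266 - 2273) - 1*(-1806) = (-15*28 - 8)*(-2266 - 2273) - 1*(-1806) = (-420 - 8)*(-4539) + 1806 = -428*(-4539) + 1806 = 1942692 + 1806 = 1944498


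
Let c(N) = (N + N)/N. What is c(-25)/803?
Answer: 2/803 ≈ 0.0024907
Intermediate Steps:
c(N) = 2 (c(N) = (2*N)/N = 2)
c(-25)/803 = 2/803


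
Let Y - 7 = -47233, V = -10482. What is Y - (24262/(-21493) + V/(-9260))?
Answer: -4699581887093/99512590 ≈ -47226.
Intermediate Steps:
Y = -47226 (Y = 7 - 47233 = -47226)
Y - (24262/(-21493) + V/(-9260)) = -47226 - (24262/(-21493) - 10482/(-9260)) = -47226 - (24262*(-1/21493) - 10482*(-1/9260)) = -47226 - (-24262/21493 + 5241/4630) = -47226 - 1*311753/99512590 = -47226 - 311753/99512590 = -4699581887093/99512590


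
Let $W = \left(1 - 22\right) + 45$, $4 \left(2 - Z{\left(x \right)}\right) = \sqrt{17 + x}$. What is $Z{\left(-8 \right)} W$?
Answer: $30$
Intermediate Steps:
$Z{\left(x \right)} = 2 - \frac{\sqrt{17 + x}}{4}$
$W = 24$ ($W = \left(1 - 22\right) + 45 = -21 + 45 = 24$)
$Z{\left(-8 \right)} W = \left(2 - \frac{\sqrt{17 - 8}}{4}\right) 24 = \left(2 - \frac{\sqrt{9}}{4}\right) 24 = \left(2 - \frac{3}{4}\right) 24 = \frac{5}{4} \cdot 24 = 30$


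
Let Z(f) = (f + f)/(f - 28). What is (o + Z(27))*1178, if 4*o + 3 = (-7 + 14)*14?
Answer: -71269/2 ≈ -35635.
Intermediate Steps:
o = 95/4 (o = -¾ + ((-7 + 14)*14)/4 = -¾ + (7*14)/4 = -¾ + (¼)*98 = -¾ + 49/2 = 95/4 ≈ 23.750)
Z(f) = 2*f/(-28 + f) (Z(f) = (2*f)/(-28 + f) = 2*f/(-28 + f))
(o + Z(27))*1178 = (95/4 + 2*27/(-28 + 27))*1178 = (95/4 + 2*27/(-1))*1178 = (95/4 + 2*27*(-1))*1178 = (95/4 - 54)*1178 = -121/4*1178 = -71269/2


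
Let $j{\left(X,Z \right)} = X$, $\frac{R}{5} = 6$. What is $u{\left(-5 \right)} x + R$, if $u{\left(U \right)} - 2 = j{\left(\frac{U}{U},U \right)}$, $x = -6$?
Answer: $12$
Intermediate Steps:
$R = 30$ ($R = 5 \cdot 6 = 30$)
$u{\left(U \right)} = 3$ ($u{\left(U \right)} = 2 + \frac{U}{U} = 2 + 1 = 3$)
$u{\left(-5 \right)} x + R = 3 \left(-6\right) + 30 = -18 + 30 = 12$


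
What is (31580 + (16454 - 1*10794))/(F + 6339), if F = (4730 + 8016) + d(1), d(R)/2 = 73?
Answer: 37240/19231 ≈ 1.9365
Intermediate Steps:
d(R) = 146 (d(R) = 2*73 = 146)
F = 12892 (F = (4730 + 8016) + 146 = 12746 + 146 = 12892)
(31580 + (16454 - 1*10794))/(F + 6339) = (31580 + (16454 - 1*10794))/(12892 + 6339) = (31580 + (16454 - 10794))/19231 = (31580 + 5660)*(1/19231) = 37240*(1/19231) = 37240/19231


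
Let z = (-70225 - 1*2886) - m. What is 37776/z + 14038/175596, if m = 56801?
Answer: -100200205/475250574 ≈ -0.21084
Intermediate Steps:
z = -129912 (z = (-70225 - 1*2886) - 1*56801 = (-70225 - 2886) - 56801 = -73111 - 56801 = -129912)
37776/z + 14038/175596 = 37776/(-129912) + 14038/175596 = 37776*(-1/129912) + 14038*(1/175596) = -1574/5413 + 7019/87798 = -100200205/475250574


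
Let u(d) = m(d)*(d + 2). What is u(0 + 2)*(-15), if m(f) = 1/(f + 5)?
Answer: -60/7 ≈ -8.5714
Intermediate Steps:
m(f) = 1/(5 + f)
u(d) = (2 + d)/(5 + d) (u(d) = (d + 2)/(5 + d) = (2 + d)/(5 + d))
u(0 + 2)*(-15) = ((2 + (0 + 2))/(5 + (0 + 2)))*(-15) = ((2 + 2)/(5 + 2))*(-15) = (4/7)*(-15) = -60/7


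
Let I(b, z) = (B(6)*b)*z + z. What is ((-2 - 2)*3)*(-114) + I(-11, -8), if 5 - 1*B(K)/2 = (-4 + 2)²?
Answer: 1536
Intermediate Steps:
B(K) = 2 (B(K) = 10 - 2*(-4 + 2)² = 10 - 2*(-2)² = 10 - 2*4 = 10 - 8 = 2)
I(b, z) = z + 2*b*z (I(b, z) = (2*b)*z + z = 2*b*z + z = z + 2*b*z)
((-2 - 2)*3)*(-114) + I(-11, -8) = ((-2 - 2)*3)*(-114) - 8*(1 + 2*(-11)) = -4*3*(-114) - 8*(1 - 22) = -12*(-114) - 8*(-21) = 1368 + 168 = 1536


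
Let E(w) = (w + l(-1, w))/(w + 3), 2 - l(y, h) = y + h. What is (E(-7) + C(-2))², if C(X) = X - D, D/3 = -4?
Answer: 1369/16 ≈ 85.563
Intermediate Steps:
l(y, h) = 2 - h - y (l(y, h) = 2 - (y + h) = 2 - (h + y) = 2 + (-h - y) = 2 - h - y)
D = -12 (D = 3*(-4) = -12)
E(w) = 3/(3 + w) (E(w) = (w + (2 - w - 1*(-1)))/(w + 3) = (w + (2 - w + 1))/(3 + w) = (w + (3 - w))/(3 + w) = 3/(3 + w))
C(X) = 12 + X (C(X) = X - 1*(-12) = X + 12 = 12 + X)
(E(-7) + C(-2))² = (3/(3 - 7) + (12 - 2))² = (3/(-4) + 10)² = (3*(-¼) + 10)² = (-¾ + 10)² = (37/4)² = 1369/16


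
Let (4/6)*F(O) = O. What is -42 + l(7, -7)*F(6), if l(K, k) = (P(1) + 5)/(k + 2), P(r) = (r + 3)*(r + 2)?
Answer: -363/5 ≈ -72.600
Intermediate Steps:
P(r) = (2 + r)*(3 + r) (P(r) = (3 + r)*(2 + r) = (2 + r)*(3 + r))
l(K, k) = 17/(2 + k) (l(K, k) = ((6 + 1² + 5*1) + 5)/(k + 2) = ((6 + 1 + 5) + 5)/(2 + k) = (12 + 5)/(2 + k) = 17/(2 + k))
F(O) = 3*O/2
-42 + l(7, -7)*F(6) = -42 + (17/(2 - 7))*((3/2)*6) = -42 + (17/(-5))*9 = -42 + (17*(-⅕))*9 = -42 - 17/5*9 = -42 - 153/5 = -363/5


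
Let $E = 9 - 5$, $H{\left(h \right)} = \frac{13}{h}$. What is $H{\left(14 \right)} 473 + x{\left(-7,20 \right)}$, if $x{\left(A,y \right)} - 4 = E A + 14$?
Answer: $\frac{6009}{14} \approx 429.21$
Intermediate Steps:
$E = 4$
$x{\left(A,y \right)} = 18 + 4 A$ ($x{\left(A,y \right)} = 4 + \left(4 A + 14\right) = 4 + \left(14 + 4 A\right) = 18 + 4 A$)
$H{\left(14 \right)} 473 + x{\left(-7,20 \right)} = \frac{13}{14} \cdot 473 + \left(18 + 4 \left(-7\right)\right) = 13 \cdot \frac{1}{14} \cdot 473 + \left(18 - 28\right) = \frac{13}{14} \cdot 473 - 10 = \frac{6149}{14} - 10 = \frac{6009}{14}$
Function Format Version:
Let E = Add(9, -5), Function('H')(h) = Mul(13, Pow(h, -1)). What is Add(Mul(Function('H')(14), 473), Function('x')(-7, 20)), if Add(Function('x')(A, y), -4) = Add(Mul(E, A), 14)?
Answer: Rational(6009, 14) ≈ 429.21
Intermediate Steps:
E = 4
Function('x')(A, y) = Add(18, Mul(4, A)) (Function('x')(A, y) = Add(4, Add(Mul(4, A), 14)) = Add(4, Add(14, Mul(4, A))) = Add(18, Mul(4, A)))
Add(Mul(Function('H')(14), 473), Function('x')(-7, 20)) = Add(Mul(Mul(13, Pow(14, -1)), 473), Add(18, Mul(4, -7))) = Add(Mul(Mul(13, Rational(1, 14)), 473), Add(18, -28)) = Add(Mul(Rational(13, 14), 473), -10) = Add(Rational(6149, 14), -10) = Rational(6009, 14)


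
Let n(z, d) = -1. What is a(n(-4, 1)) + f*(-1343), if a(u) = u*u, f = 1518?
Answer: -2038673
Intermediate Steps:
a(u) = u**2
a(n(-4, 1)) + f*(-1343) = (-1)**2 + 1518*(-1343) = 1 - 2038674 = -2038673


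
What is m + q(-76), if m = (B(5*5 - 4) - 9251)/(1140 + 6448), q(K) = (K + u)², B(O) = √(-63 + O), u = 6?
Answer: 37171949/7588 + I*√42/7588 ≈ 4898.8 + 0.00085408*I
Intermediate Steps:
q(K) = (6 + K)² (q(K) = (K + 6)² = (6 + K)²)
m = -9251/7588 + I*√42/7588 (m = (√(-63 + (5*5 - 4)) - 9251)/(1140 + 6448) = (√(-63 + (25 - 4)) - 9251)/7588 = (√(-63 + 21) - 9251)*(1/7588) = (√(-42) - 9251)*(1/7588) = (I*√42 - 9251)*(1/7588) = (-9251 + I*√42)*(1/7588) = -9251/7588 + I*√42/7588 ≈ -1.2192 + 0.00085408*I)
m + q(-76) = (-9251/7588 + I*√42/7588) + (6 - 76)² = (-9251/7588 + I*√42/7588) + (-70)² = (-9251/7588 + I*√42/7588) + 4900 = 37171949/7588 + I*√42/7588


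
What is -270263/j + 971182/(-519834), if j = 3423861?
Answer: -82516287382/42377127597 ≈ -1.9472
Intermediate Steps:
-270263/j + 971182/(-519834) = -270263/3423861 + 971182/(-519834) = -270263*1/3423861 + 971182*(-1/519834) = -38609/489123 - 485591/259917 = -82516287382/42377127597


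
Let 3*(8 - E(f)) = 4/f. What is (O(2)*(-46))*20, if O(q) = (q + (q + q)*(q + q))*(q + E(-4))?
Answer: -171120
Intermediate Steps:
E(f) = 8 - 4/(3*f)
O(q) = (25/3 + q)*(q + 4*q²) (O(q) = (q + (q + q)*(q + q))*(q + (8 - 4/3/(-4))) = (q + (2*q)*(2*q))*(q + (8 - 4/3*(-¼))) = (q + 4*q²)*(q + (8 + ⅓)) = (q + 4*q²)*(q + 25/3) = (q + 4*q²)*(25/3 + q) = (25/3 + q)*(q + 4*q²))
(O(2)*(-46))*20 = (((⅓)*2*(25 + 12*2² + 103*2))*(-46))*20 = (((⅓)*2*(25 + 12*4 + 206))*(-46))*20 = (((⅓)*2*(25 + 48 + 206))*(-46))*20 = (((⅓)*2*279)*(-46))*20 = (186*(-46))*20 = -8556*20 = -171120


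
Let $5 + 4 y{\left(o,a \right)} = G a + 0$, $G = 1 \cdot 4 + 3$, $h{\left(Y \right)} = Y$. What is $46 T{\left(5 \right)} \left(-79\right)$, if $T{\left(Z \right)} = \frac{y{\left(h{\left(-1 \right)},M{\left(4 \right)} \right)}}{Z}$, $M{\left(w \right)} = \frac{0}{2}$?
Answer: $\frac{1817}{2} \approx 908.5$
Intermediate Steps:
$M{\left(w \right)} = 0$ ($M{\left(w \right)} = 0 \cdot \frac{1}{2} = 0$)
$G = 7$ ($G = 4 + 3 = 7$)
$y{\left(o,a \right)} = - \frac{5}{4} + \frac{7 a}{4}$ ($y{\left(o,a \right)} = - \frac{5}{4} + \frac{7 a + 0}{4} = - \frac{5}{4} + \frac{7 a}{4}$)
$T{\left(Z \right)} = - \frac{5}{4 Z}$ ($T{\left(Z \right)} = \frac{- \frac{5}{4} + \frac{7}{4} \cdot 0}{Z} = \frac{- \frac{5}{4} + 0}{Z} = - \frac{5}{4 Z}$)
$46 T{\left(5 \right)} \left(-79\right) = 46 \left(- \frac{5}{4 \cdot 5}\right) \left(-79\right) = 46 \left(\left(- \frac{5}{4}\right) \frac{1}{5}\right) \left(-79\right) = 46 \left(- \frac{1}{4}\right) \left(-79\right) = \left(- \frac{23}{2}\right) \left(-79\right) = \frac{1817}{2}$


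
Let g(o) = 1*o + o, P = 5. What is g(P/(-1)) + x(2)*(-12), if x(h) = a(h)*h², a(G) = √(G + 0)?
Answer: -10 - 48*√2 ≈ -77.882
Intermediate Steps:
a(G) = √G
g(o) = 2*o (g(o) = o + o = 2*o)
x(h) = h^(5/2) (x(h) = √h*h² = h^(5/2))
g(P/(-1)) + x(2)*(-12) = 2*(5/(-1)) + 2^(5/2)*(-12) = 2*(5*(-1)) + (4*√2)*(-12) = 2*(-5) - 48*√2 = -10 - 48*√2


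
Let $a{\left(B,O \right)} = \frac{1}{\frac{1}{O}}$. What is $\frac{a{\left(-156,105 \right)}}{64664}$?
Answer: $\frac{105}{64664} \approx 0.0016238$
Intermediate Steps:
$a{\left(B,O \right)} = O$
$\frac{a{\left(-156,105 \right)}}{64664} = \frac{105}{64664}$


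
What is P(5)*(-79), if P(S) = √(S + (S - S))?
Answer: -79*√5 ≈ -176.65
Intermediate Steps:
P(S) = √S (P(S) = √(S + 0) = √S)
P(5)*(-79) = √5*(-79) = -79*√5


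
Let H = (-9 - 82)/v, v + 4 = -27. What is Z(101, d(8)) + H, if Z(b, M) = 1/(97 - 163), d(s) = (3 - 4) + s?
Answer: 5975/2046 ≈ 2.9203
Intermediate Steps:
v = -31 (v = -4 - 27 = -31)
d(s) = -1 + s
Z(b, M) = -1/66 (Z(b, M) = 1/(-66) = -1/66)
H = 91/31 (H = (-9 - 82)/(-31) = -91*(-1/31) = 91/31 ≈ 2.9355)
Z(101, d(8)) + H = -1/66 + 91/31 = 5975/2046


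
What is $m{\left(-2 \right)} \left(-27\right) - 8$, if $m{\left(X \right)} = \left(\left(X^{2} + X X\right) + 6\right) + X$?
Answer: $-332$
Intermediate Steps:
$m{\left(X \right)} = 6 + X + 2 X^{2}$ ($m{\left(X \right)} = \left(\left(X^{2} + X^{2}\right) + 6\right) + X = \left(2 X^{2} + 6\right) + X = \left(6 + 2 X^{2}\right) + X = 6 + X + 2 X^{2}$)
$m{\left(-2 \right)} \left(-27\right) - 8 = \left(6 - 2 + 2 \left(-2\right)^{2}\right) \left(-27\right) - 8 = \left(6 - 2 + 2 \cdot 4\right) \left(-27\right) - 8 = \left(6 - 2 + 8\right) \left(-27\right) - 8 = 12 \left(-27\right) - 8 = -324 - 8 = -332$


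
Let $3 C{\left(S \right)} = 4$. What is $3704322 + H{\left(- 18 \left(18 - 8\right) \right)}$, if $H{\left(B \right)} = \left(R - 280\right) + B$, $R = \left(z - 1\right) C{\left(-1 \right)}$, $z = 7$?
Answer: $3703870$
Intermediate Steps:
$C{\left(S \right)} = \frac{4}{3}$ ($C{\left(S \right)} = \frac{1}{3} \cdot 4 = \frac{4}{3}$)
$R = 8$ ($R = \left(7 - 1\right) \frac{4}{3} = 6 \cdot \frac{4}{3} = 8$)
$H{\left(B \right)} = -272 + B$ ($H{\left(B \right)} = \left(8 - 280\right) + B = -272 + B$)
$3704322 + H{\left(- 18 \left(18 - 8\right) \right)} = 3704322 - \left(272 + 18 \left(18 - 8\right)\right) = 3704322 - 452 = 3703870$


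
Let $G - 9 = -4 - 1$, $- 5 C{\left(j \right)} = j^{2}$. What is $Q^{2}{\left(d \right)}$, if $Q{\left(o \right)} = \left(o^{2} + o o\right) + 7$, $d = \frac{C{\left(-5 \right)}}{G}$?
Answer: $\frac{6561}{64} \approx 102.52$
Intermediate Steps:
$C{\left(j \right)} = - \frac{j^{2}}{5}$
$G = 4$ ($G = 9 - 5 = 4$)
$d = - \frac{5}{4}$ ($d = \frac{\left(- \frac{1}{5}\right) \left(-5\right)^{2}}{4} = \left(- \frac{1}{5}\right) 25 \cdot \frac{1}{4} = \left(-5\right) \frac{1}{4} = - \frac{5}{4} \approx -1.25$)
$Q{\left(o \right)} = 7 + 2 o^{2}$ ($Q{\left(o \right)} = \left(o^{2} + o^{2}\right) + 7 = 2 o^{2} + 7 = 7 + 2 o^{2}$)
$Q^{2}{\left(d \right)} = \left(7 + 2 \left(- \frac{5}{4}\right)^{2}\right)^{2} = \left(7 + 2 \cdot \frac{25}{16}\right)^{2} = \left(7 + \frac{25}{8}\right)^{2} = \left(\frac{81}{8}\right)^{2} = \frac{6561}{64}$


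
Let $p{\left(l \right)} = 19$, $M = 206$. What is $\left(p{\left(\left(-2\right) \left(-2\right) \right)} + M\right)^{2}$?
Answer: $50625$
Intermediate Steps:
$\left(p{\left(\left(-2\right) \left(-2\right) \right)} + M\right)^{2} = \left(19 + 206\right)^{2} = 225^{2} = 50625$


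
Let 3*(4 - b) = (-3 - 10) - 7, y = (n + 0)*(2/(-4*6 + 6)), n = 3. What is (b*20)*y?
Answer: -640/9 ≈ -71.111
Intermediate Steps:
y = -⅓ (y = (3 + 0)*(2/(-4*6 + 6)) = 3*(2/(-24 + 6)) = 3*(2/(-18)) = 3*(2*(-1/18)) = 3*(-⅑) = -⅓ ≈ -0.33333)
b = 32/3 (b = 4 - ((-3 - 10) - 7)/3 = 4 - (-13 - 7)/3 = 4 - ⅓*(-20) = 4 + 20/3 = 32/3 ≈ 10.667)
(b*20)*y = ((32/3)*20)*(-⅓) = (640/3)*(-⅓) = -640/9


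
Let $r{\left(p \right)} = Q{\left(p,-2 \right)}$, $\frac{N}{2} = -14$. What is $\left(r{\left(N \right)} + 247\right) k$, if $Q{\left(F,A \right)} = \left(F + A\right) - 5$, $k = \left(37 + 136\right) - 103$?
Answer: $14840$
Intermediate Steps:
$N = -28$ ($N = 2 \left(-14\right) = -28$)
$k = 70$ ($k = 173 - 103 = 70$)
$Q{\left(F,A \right)} = -5 + A + F$ ($Q{\left(F,A \right)} = \left(A + F\right) - 5 = -5 + A + F$)
$r{\left(p \right)} = -7 + p$ ($r{\left(p \right)} = -5 - 2 + p = -7 + p$)
$\left(r{\left(N \right)} + 247\right) k = \left(\left(-7 - 28\right) + 247\right) 70 = \left(-35 + 247\right) 70 = 212 \cdot 70 = 14840$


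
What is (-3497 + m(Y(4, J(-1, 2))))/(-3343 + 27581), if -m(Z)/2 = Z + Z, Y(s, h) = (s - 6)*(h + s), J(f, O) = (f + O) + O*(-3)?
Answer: -3505/24238 ≈ -0.14461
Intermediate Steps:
J(f, O) = f - 2*O (J(f, O) = (O + f) - 3*O = f - 2*O)
Y(s, h) = (-6 + s)*(h + s)
m(Z) = -4*Z (m(Z) = -2*(Z + Z) = -4*Z)
(-3497 + m(Y(4, J(-1, 2))))/(-3343 + 27581) = (-3497 - 4*(4² - 6*(-1 - 2*2) - 6*4 + (-1 - 2*2)*4))/(-3343 + 27581) = (-3497 - 4*(16 - 6*(-1 - 4) - 24 + (-1 - 4)*4))/24238 = (-3497 - 4*(16 - 6*(-5) - 24 - 5*4))*(1/24238) = (-3497 - 4*(16 + 30 - 24 - 20))*(1/24238) = (-3497 - 4*2)*(1/24238) = (-3497 - 8)*(1/24238) = -3505*1/24238 = -3505/24238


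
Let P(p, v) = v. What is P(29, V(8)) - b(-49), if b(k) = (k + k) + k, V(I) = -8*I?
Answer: 83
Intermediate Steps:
b(k) = 3*k (b(k) = 2*k + k = 3*k)
P(29, V(8)) - b(-49) = -8*8 - 3*(-49) = -64 - 1*(-147) = -64 + 147 = 83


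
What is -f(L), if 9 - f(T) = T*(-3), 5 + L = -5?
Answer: 21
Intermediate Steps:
L = -10 (L = -5 - 5 = -10)
f(T) = 9 + 3*T (f(T) = 9 - T*(-3) = 9 - (-3)*T = 9 + 3*T)
-f(L) = -(9 + 3*(-10)) = -(9 - 30) = -1*(-21) = 21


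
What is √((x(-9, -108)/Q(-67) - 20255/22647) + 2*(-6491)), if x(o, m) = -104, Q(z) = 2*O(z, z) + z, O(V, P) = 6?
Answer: I*√20139793124491095/1245585 ≈ 113.93*I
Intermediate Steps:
Q(z) = 12 + z (Q(z) = 2*6 + z = 12 + z)
√((x(-9, -108)/Q(-67) - 20255/22647) + 2*(-6491)) = √((-104/(12 - 67) - 20255/22647) + 2*(-6491)) = √((-104/(-55) - 20255*1/22647) - 12982) = √((-104*(-1/55) - 20255/22647) - 12982) = √((104/55 - 20255/22647) - 12982) = √(1241263/1245585 - 12982) = √(-16168943207/1245585) = I*√20139793124491095/1245585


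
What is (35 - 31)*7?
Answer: 28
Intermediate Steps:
(35 - 31)*7 = 4*7 = 28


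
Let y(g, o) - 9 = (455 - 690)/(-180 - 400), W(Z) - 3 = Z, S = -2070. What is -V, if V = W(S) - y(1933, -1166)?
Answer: 240863/116 ≈ 2076.4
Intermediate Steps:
W(Z) = 3 + Z
y(g, o) = 1091/116 (y(g, o) = 9 + (455 - 690)/(-180 - 400) = 9 - 235/(-580) = 9 - 235*(-1/580) = 9 + 47/116 = 1091/116)
V = -240863/116 (V = (3 - 2070) - 1*1091/116 = -2067 - 1091/116 = -240863/116 ≈ -2076.4)
-V = -1*(-240863/116) = 240863/116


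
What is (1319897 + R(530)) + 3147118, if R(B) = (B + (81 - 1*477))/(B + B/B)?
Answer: 2371985099/531 ≈ 4.4670e+6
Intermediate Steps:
R(B) = (-396 + B)/(1 + B) (R(B) = (B + (81 - 477))/(B + 1) = (B - 396)/(1 + B) = (-396 + B)/(1 + B))
(1319897 + R(530)) + 3147118 = (1319897 + (-396 + 530)/(1 + 530)) + 3147118 = (1319897 + 134/531) + 3147118 = 700865441/531 + 3147118 = 2371985099/531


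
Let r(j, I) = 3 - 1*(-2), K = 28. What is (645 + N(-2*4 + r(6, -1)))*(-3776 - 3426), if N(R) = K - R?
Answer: -4868552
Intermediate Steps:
r(j, I) = 5 (r(j, I) = 3 + 2 = 5)
N(R) = 28 - R
(645 + N(-2*4 + r(6, -1)))*(-3776 - 3426) = (645 + (28 - (-2*4 + 5)))*(-3776 - 3426) = (645 + (28 - (-8 + 5)))*(-7202) = (645 + (28 - 1*(-3)))*(-7202) = (645 + (28 + 3))*(-7202) = (645 + 31)*(-7202) = 676*(-7202) = -4868552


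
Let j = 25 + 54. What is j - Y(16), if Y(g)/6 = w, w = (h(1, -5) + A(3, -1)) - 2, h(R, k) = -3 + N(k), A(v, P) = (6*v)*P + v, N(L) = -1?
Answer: 205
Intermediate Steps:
j = 79
A(v, P) = v + 6*P*v (A(v, P) = 6*P*v + v = v + 6*P*v)
h(R, k) = -4 (h(R, k) = -3 - 1 = -4)
w = -21 (w = (-4 + 3*(1 + 6*(-1))) - 2 = (-4 + 3*(1 - 6)) - 2 = (-4 + 3*(-5)) - 2 = (-4 - 15) - 2 = -19 - 2 = -21)
Y(g) = -126 (Y(g) = 6*(-21) = -126)
j - Y(16) = 79 - 1*(-126) = 79 + 126 = 205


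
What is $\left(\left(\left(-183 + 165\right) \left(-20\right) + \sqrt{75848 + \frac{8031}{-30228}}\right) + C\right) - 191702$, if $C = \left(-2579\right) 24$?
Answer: $-253238 + \frac{\sqrt{1925125021149}}{5038} \approx -2.5296 \cdot 10^{5}$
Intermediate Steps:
$C = -61896$
$\left(\left(\left(-183 + 165\right) \left(-20\right) + \sqrt{75848 + \frac{8031}{-30228}}\right) + C\right) - 191702 = \left(\left(\left(-183 + 165\right) \left(-20\right) + \sqrt{75848 + \frac{8031}{-30228}}\right) - 61896\right) - 191702 = \left(\left(\left(-18\right) \left(-20\right) + \sqrt{75848 + 8031 \left(- \frac{1}{30228}\right)}\right) - 61896\right) - 191702 = \left(\left(360 + \sqrt{75848 - \frac{2677}{10076}}\right) - 61896\right) - 191702 = \left(\left(360 + \sqrt{\frac{764241771}{10076}}\right) - 61896\right) - 191702 = \left(\left(360 + \frac{\sqrt{1925125021149}}{5038}\right) - 61896\right) - 191702 = \left(-61536 + \frac{\sqrt{1925125021149}}{5038}\right) - 191702 = -253238 + \frac{\sqrt{1925125021149}}{5038}$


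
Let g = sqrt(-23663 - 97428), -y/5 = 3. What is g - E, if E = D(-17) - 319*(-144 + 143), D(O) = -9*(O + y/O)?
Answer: -7889/17 + 17*I*sqrt(419) ≈ -464.06 + 347.98*I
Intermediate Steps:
y = -15 (y = -5*3 = -15)
D(O) = -9*O + 135/O (D(O) = -9*(O - 15/O) = -9*O + 135/O)
g = 17*I*sqrt(419) (g = sqrt(-121091) = 17*I*sqrt(419) ≈ 347.98*I)
E = 7889/17 (E = (-9*(-17) + 135/(-17)) - 319*(-144 + 143) = (153 + 135*(-1/17)) - 319*(-1) = (153 - 135/17) + 319 = 2466/17 + 319 = 7889/17 ≈ 464.06)
g - E = 17*I*sqrt(419) - 1*7889/17 = 17*I*sqrt(419) - 7889/17 = -7889/17 + 17*I*sqrt(419)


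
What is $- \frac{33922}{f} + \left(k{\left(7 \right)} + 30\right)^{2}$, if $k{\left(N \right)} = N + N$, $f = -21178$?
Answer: $\frac{20517265}{10589} \approx 1937.6$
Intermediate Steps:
$k{\left(N \right)} = 2 N$
$- \frac{33922}{f} + \left(k{\left(7 \right)} + 30\right)^{2} = - \frac{33922}{-21178} + \left(2 \cdot 7 + 30\right)^{2} = \left(-33922\right) \left(- \frac{1}{21178}\right) + \left(14 + 30\right)^{2} = \frac{16961}{10589} + 44^{2} = \frac{16961}{10589} + 1936 = \frac{20517265}{10589}$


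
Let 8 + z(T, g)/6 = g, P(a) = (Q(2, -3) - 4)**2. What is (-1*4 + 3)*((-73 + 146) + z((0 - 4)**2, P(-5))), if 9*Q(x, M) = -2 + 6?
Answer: -2723/27 ≈ -100.85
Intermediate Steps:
Q(x, M) = 4/9 (Q(x, M) = (-2 + 6)/9 = (1/9)*4 = 4/9)
P(a) = 1024/81 (P(a) = (4/9 - 4)**2 = (-32/9)**2 = 1024/81)
z(T, g) = -48 + 6*g
(-1*4 + 3)*((-73 + 146) + z((0 - 4)**2, P(-5))) = (-1*4 + 3)*((-73 + 146) + (-48 + 6*(1024/81))) = (-4 + 3)*(73 + (-48 + 2048/27)) = -(73 + 752/27) = -1*2723/27 = -2723/27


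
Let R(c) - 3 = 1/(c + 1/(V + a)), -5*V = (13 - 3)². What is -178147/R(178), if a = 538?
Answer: -16426044135/277133 ≈ -59271.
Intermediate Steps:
V = -20 (V = -(13 - 3)²/5 = -⅕*10² = -⅕*100 = -20)
R(c) = 3 + 1/(1/518 + c) (R(c) = 3 + 1/(c + 1/(-20 + 538)) = 3 + 1/(c + 1/518) = 3 + 1/(1/518 + c))
-178147/R(178) = -178147*(1 + 518*178)/(521 + 1554*178) = -178147*(1 + 92204)/(521 + 276612) = -178147/(277133/92205) = -178147/((1/92205)*277133) = -178147/277133/92205 = -178147*92205/277133 = -16426044135/277133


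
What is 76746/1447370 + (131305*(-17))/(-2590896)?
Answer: 1714819253933/1874992571760 ≈ 0.91457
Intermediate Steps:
76746/1447370 + (131305*(-17))/(-2590896) = 76746*(1/1447370) - 2232185*(-1/2590896) = 38373/723685 + 2232185/2590896 = 1714819253933/1874992571760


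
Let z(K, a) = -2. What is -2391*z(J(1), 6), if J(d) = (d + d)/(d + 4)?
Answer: 4782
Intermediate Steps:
J(d) = 2*d/(4 + d) (J(d) = (2*d)/(4 + d) = 2*d/(4 + d))
-2391*z(J(1), 6) = -2391*(-2) = 4782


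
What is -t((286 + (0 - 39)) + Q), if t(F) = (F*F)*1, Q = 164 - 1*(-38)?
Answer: -201601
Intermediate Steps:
Q = 202 (Q = 164 + 38 = 202)
t(F) = F**2 (t(F) = F**2*1 = F**2)
-t((286 + (0 - 39)) + Q) = -((286 + (0 - 39)) + 202)**2 = -((286 - 39) + 202)**2 = -(247 + 202)**2 = -1*449**2 = -1*201601 = -201601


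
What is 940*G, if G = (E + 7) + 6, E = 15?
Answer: 26320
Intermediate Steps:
G = 28 (G = (15 + 7) + 6 = 22 + 6 = 28)
940*G = 940*28 = 26320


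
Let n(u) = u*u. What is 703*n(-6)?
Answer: 25308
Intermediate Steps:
n(u) = u²
703*n(-6) = 703*(-6)² = 703*36 = 25308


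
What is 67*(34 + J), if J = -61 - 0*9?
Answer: -1809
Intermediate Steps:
J = -61 (J = -61 - 1*0 = -61 + 0 = -61)
67*(34 + J) = 67*(34 - 61) = 67*(-27) = -1809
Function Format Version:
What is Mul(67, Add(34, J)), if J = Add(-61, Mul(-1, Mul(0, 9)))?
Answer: -1809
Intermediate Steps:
J = -61 (J = Add(-61, Mul(-1, 0)) = Add(-61, 0) = -61)
Mul(67, Add(34, J)) = Mul(67, Add(34, -61)) = Mul(67, -27) = -1809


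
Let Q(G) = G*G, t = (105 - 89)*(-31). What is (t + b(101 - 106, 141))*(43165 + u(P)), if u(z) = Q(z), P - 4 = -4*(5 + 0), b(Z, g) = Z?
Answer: -21753921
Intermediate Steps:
t = -496 (t = 16*(-31) = -496)
Q(G) = G**2
P = -16 (P = 4 - 4*(5 + 0) = 4 - 4*5 = 4 - 20 = -16)
u(z) = z**2
(t + b(101 - 106, 141))*(43165 + u(P)) = (-496 + (101 - 106))*(43165 + (-16)**2) = (-496 - 5)*(43165 + 256) = -501*43421 = -21753921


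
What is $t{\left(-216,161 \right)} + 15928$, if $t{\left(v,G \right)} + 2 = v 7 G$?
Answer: $-227506$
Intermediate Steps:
$t{\left(v,G \right)} = -2 + 7 G v$ ($t{\left(v,G \right)} = -2 + v 7 G = -2 + 7 v G = -2 + 7 G v$)
$t{\left(-216,161 \right)} + 15928 = \left(-2 + 7 \cdot 161 \left(-216\right)\right) + 15928 = \left(-2 - 243432\right) + 15928 = -243434 + 15928 = -227506$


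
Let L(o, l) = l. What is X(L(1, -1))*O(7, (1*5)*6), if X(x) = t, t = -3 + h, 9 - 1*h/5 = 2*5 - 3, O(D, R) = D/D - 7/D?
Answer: 0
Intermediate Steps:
O(D, R) = 1 - 7/D
h = 10 (h = 45 - 5*(2*5 - 3) = 45 - 5*(10 - 3) = 45 - 5*7 = 45 - 35 = 10)
t = 7 (t = -3 + 10 = 7)
X(x) = 7
X(L(1, -1))*O(7, (1*5)*6) = 7*((-7 + 7)/7) = 7*((⅐)*0) = 7*0 = 0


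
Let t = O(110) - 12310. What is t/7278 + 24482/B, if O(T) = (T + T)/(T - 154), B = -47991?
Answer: -256396387/116426166 ≈ -2.2022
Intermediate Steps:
O(T) = 2*T/(-154 + T) (O(T) = (2*T)/(-154 + T) = 2*T/(-154 + T))
t = -12315 (t = 2*110/(-154 + 110) - 12310 = 2*110/(-44) - 12310 = 2*110*(-1/44) - 12310 = -5 - 12310 = -12315)
t/7278 + 24482/B = -12315/7278 + 24482/(-47991) = -12315*1/7278 + 24482*(-1/47991) = -4105/2426 - 24482/47991 = -256396387/116426166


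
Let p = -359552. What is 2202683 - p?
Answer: 2562235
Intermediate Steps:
2202683 - p = 2202683 - 1*(-359552) = 2202683 + 359552 = 2562235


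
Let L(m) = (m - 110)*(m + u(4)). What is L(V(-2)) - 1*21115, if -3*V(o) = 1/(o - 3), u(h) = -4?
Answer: -4653584/225 ≈ -20683.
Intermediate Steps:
V(o) = -1/(3*(-3 + o)) (V(o) = -1/(3*(o - 3)) = -1/(3*(-3 + o)))
L(m) = (-110 + m)*(-4 + m) (L(m) = (m - 110)*(m - 4) = (-110 + m)*(-4 + m))
L(V(-2)) - 1*21115 = (440 + (-1/(-9 + 3*(-2)))² - (-114)/(-9 + 3*(-2))) - 1*21115 = (440 + (-1/(-9 - 6))² - (-114)/(-9 - 6)) - 21115 = (440 + (-1/(-15))² - (-114)/(-15)) - 21115 = (440 + (-1*(-1/15))² - (-114)*(-1)/15) - 21115 = (440 + (1/15)² - 114*1/15) - 21115 = (440 + 1/225 - 38/5) - 21115 = 97291/225 - 21115 = -4653584/225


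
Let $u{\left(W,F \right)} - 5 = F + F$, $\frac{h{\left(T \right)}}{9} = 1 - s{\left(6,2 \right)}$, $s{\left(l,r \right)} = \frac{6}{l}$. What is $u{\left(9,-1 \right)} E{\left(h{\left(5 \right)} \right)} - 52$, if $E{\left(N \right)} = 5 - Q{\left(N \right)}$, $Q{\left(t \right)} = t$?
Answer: $-37$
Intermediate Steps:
$h{\left(T \right)} = 0$ ($h{\left(T \right)} = 9 \left(1 - \frac{6}{6}\right) = 9 \left(1 - 6 \cdot \frac{1}{6}\right) = 9 \left(1 - 1\right) = 9 \cdot 0 = 0$)
$E{\left(N \right)} = 5 - N$
$u{\left(W,F \right)} = 5 + 2 F$ ($u{\left(W,F \right)} = 5 + \left(F + F\right) = 5 + 2 F$)
$u{\left(9,-1 \right)} E{\left(h{\left(5 \right)} \right)} - 52 = \left(5 + 2 \left(-1\right)\right) \left(5 - 0\right) - 52 = \left(5 - 2\right) \left(5 + 0\right) - 52 = 3 \cdot 5 - 52 = 15 - 52 = -37$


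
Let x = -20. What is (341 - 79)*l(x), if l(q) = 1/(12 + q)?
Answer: -131/4 ≈ -32.750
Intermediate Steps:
(341 - 79)*l(x) = (341 - 79)/(12 - 20) = 262/(-8) = 262*(-⅛) = -131/4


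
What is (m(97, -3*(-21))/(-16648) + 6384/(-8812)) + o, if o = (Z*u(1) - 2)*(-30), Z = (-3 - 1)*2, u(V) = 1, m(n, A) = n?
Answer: 10975879301/36675544 ≈ 299.27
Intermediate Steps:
Z = -8 (Z = -4*2 = -8)
o = 300 (o = (-8*1 - 2)*(-30) = (-8 - 2)*(-30) = -10*(-30) = 300)
(m(97, -3*(-21))/(-16648) + 6384/(-8812)) + o = (97/(-16648) + 6384/(-8812)) + 300 = (97*(-1/16648) + 6384*(-1/8812)) + 300 = (-97/16648 - 1596/2203) + 300 = -26783899/36675544 + 300 = 10975879301/36675544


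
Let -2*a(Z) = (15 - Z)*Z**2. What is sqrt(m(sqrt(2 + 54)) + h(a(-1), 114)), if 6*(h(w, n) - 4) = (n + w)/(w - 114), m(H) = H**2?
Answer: sqrt(8017962)/366 ≈ 7.7366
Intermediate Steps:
a(Z) = -Z**2*(15 - Z)/2 (a(Z) = -(15 - Z)*Z**2/2 = -Z**2*(15 - Z)/2)
h(w, n) = 4 + (n + w)/(6*(-114 + w)) (h(w, n) = 4 + ((n + w)/(w - 114))/6 = 4 + ((n + w)/(-114 + w))/6 = 4 + (n + w)/(6*(-114 + w)))
sqrt(m(sqrt(2 + 54)) + h(a(-1), 114)) = sqrt((sqrt(2 + 54))**2 + (-2736 + 114 + 25*((1/2)*(-1)**2*(-15 - 1)))/(6*(-114 + (1/2)*(-1)**2*(-15 - 1)))) = sqrt((sqrt(56))**2 + (-2736 + 114 + 25*((1/2)*1*(-16)))/(6*(-114 + (1/2)*1*(-16)))) = sqrt((2*sqrt(14))**2 + (-2736 + 114 + 25*(-8))/(6*(-114 - 8))) = sqrt(56 + (1/6)*(-2736 + 114 - 200)/(-122)) = sqrt(56 + (1/6)*(-1/122)*(-2822)) = sqrt(56 + 1411/366) = sqrt(21907/366) = sqrt(8017962)/366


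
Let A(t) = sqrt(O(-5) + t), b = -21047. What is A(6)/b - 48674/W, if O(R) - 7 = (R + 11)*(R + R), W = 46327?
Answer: -48674/46327 - I*sqrt(47)/21047 ≈ -1.0507 - 0.00032573*I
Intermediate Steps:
O(R) = 7 + 2*R*(11 + R) (O(R) = 7 + (R + 11)*(R + R) = 7 + (11 + R)*(2*R) = 7 + 2*R*(11 + R))
A(t) = sqrt(-53 + t) (A(t) = sqrt((7 + 2*(-5)**2 + 22*(-5)) + t) = sqrt((7 + 2*25 - 110) + t) = sqrt((7 + 50 - 110) + t) = sqrt(-53 + t))
A(6)/b - 48674/W = sqrt(-53 + 6)/(-21047) - 48674/46327 = sqrt(-47)*(-1/21047) - 48674*1/46327 = (I*sqrt(47))*(-1/21047) - 48674/46327 = -I*sqrt(47)/21047 - 48674/46327 = -48674/46327 - I*sqrt(47)/21047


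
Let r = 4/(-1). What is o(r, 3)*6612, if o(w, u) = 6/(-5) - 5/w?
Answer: 1653/5 ≈ 330.60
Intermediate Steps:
r = -4 (r = 4*(-1) = -4)
o(w, u) = -6/5 - 5/w (o(w, u) = 6*(-⅕) - 5/w = -6/5 - 5/w)
o(r, 3)*6612 = (-6/5 - 5/(-4))*6612 = (-6/5 - 5*(-¼))*6612 = (-6/5 + 5/4)*6612 = (1/20)*6612 = 1653/5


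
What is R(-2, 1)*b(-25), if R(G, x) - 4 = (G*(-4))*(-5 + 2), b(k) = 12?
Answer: -240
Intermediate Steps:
R(G, x) = 4 + 12*G (R(G, x) = 4 + (G*(-4))*(-5 + 2) = 4 - 4*G*(-3) = 4 + 12*G)
R(-2, 1)*b(-25) = (4 + 12*(-2))*12 = (4 - 24)*12 = -20*12 = -240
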